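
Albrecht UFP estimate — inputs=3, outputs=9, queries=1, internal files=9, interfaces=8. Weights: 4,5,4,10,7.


UFP = EI*4 + EO*5 + EQ*4 + ILF*10 + EIF*7
UFP = 3*4 + 9*5 + 1*4 + 9*10 + 8*7
UFP = 12 + 45 + 4 + 90 + 56
UFP = 207

207


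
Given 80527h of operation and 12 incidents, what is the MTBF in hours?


Formula: MTBF = Total operating time / Number of failures
MTBF = 80527 / 12
MTBF = 6710.58 hours

6710.58 hours


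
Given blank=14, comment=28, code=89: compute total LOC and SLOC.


Total LOC = blank + comment + code
Total LOC = 14 + 28 + 89 = 131
SLOC (source only) = code = 89

Total LOC: 131, SLOC: 89


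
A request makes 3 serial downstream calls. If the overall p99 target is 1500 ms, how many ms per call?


Formula: per_stage = total_budget / stages
per_stage = 1500 / 3
per_stage = 500.0 ms

500.0 ms


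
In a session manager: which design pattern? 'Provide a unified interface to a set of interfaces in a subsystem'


This matches the Facade pattern

Facade


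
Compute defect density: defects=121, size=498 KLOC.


Defect density = defects / KLOC
Defect density = 121 / 498
Defect density = 0.243 defects/KLOC

0.243 defects/KLOC


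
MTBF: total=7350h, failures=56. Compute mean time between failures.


Formula: MTBF = Total operating time / Number of failures
MTBF = 7350 / 56
MTBF = 131.25 hours

131.25 hours


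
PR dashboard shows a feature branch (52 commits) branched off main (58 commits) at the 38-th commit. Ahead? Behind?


Common ancestor: commit #38
feature commits after divergence: 52 - 38 = 14
main commits after divergence: 58 - 38 = 20
feature is 14 commits ahead of main
main is 20 commits ahead of feature

feature ahead: 14, main ahead: 20


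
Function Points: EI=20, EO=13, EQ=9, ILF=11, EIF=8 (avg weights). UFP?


UFP = EI*4 + EO*5 + EQ*4 + ILF*10 + EIF*7
UFP = 20*4 + 13*5 + 9*4 + 11*10 + 8*7
UFP = 80 + 65 + 36 + 110 + 56
UFP = 347

347


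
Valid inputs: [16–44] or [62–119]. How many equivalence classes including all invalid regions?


Valid ranges: [16,44] and [62,119]
Class 1: x < 16 — invalid
Class 2: 16 ≤ x ≤ 44 — valid
Class 3: 44 < x < 62 — invalid (gap between ranges)
Class 4: 62 ≤ x ≤ 119 — valid
Class 5: x > 119 — invalid
Total equivalence classes: 5

5 equivalence classes


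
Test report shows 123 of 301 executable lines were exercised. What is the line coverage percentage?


Coverage = covered / total * 100
Coverage = 123 / 301 * 100
Coverage = 40.86%

40.86%


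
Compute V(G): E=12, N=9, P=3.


Formula: V(G) = E - N + 2P
V(G) = 12 - 9 + 2*3
V(G) = 3 + 6
V(G) = 9

9


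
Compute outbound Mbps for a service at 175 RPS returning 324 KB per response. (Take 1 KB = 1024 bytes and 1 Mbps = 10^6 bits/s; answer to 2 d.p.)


Formula: Mbps = payload_bytes * RPS * 8 / 1e6
Payload per request = 324 KB = 324 * 1024 = 331776 bytes
Total bytes/sec = 331776 * 175 = 58060800
Total bits/sec = 58060800 * 8 = 464486400
Mbps = 464486400 / 1e6 = 464.49

464.49 Mbps


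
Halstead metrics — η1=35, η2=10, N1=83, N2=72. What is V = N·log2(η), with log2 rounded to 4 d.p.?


Formula: V = N * log2(η), where N = N1 + N2 and η = η1 + η2
η = 35 + 10 = 45
N = 83 + 72 = 155
log2(45) ≈ 5.4919
V = 155 * 5.4919 = 851.24

851.24


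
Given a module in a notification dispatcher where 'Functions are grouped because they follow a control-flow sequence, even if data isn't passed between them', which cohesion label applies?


Reasoning: Grouped by order of execution within a routine, not by data flow
Type: Procedural cohesion

Procedural cohesion


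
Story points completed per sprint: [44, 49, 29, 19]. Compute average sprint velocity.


Formula: Avg velocity = Total points / Number of sprints
Points: [44, 49, 29, 19]
Sum = 44 + 49 + 29 + 19 = 141
Avg velocity = 141 / 4 = 35.25 points/sprint

35.25 points/sprint


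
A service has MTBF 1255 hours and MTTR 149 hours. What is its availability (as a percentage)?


Availability = MTBF / (MTBF + MTTR)
Availability = 1255 / (1255 + 149)
Availability = 1255 / 1404
Availability = 89.3875%

89.3875%


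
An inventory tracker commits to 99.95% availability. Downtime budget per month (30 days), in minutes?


Formula: allowed downtime = period * (100 - SLA) / 100
Period (month (30 days)) = 43200 minutes
Unavailability fraction = (100 - 99.95) / 100
Allowed downtime = 43200 * (100 - 99.95) / 100
Allowed downtime = 21.6 minutes

21.6 minutes


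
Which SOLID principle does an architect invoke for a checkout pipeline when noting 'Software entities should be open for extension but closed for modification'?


This describes the Open/Closed Principle (OCP)

Open/Closed Principle (OCP)


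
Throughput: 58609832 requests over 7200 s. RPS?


Formula: throughput = requests / seconds
throughput = 58609832 / 7200
throughput = 8140.25 requests/second

8140.25 requests/second


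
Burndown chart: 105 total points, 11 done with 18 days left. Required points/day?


Formula: Required rate = Remaining points / Days left
Remaining = 105 - 11 = 94 points
Required rate = 94 / 18 = 5.22 points/day

5.22 points/day


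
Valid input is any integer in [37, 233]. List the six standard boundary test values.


Range: [37, 233]
Boundaries: just below min, min, min+1, max-1, max, just above max
Values: [36, 37, 38, 232, 233, 234]

[36, 37, 38, 232, 233, 234]


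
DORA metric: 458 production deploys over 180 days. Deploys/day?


Formula: deployments per day = releases / days
= 458 / 180
= 2.544 deploys/day
(equivalently, 17.81 deploys/week)

2.544 deploys/day


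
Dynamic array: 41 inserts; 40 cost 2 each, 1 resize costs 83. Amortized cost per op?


Formula: Amortized cost = Total cost / Operations
Total cost = (40 * 2) + (1 * 83)
Total cost = 80 + 83 = 163
Amortized = 163 / 41 = 3.9756

3.9756


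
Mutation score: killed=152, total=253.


Mutation score = killed / total * 100
Mutation score = 152 / 253 * 100
Mutation score = 60.08%

60.08%


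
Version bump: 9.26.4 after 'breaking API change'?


Current: 9.26.4
Change category: 'breaking API change' → major bump
SemVer rule: major bump → increment MAJOR, reset MINOR and PATCH to 0
New: 10.0.0

10.0.0


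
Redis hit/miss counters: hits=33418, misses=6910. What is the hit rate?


Formula: hit rate = hits / (hits + misses) * 100
hit rate = 33418 / (33418 + 6910) * 100
hit rate = 33418 / 40328 * 100
hit rate = 82.87%

82.87%


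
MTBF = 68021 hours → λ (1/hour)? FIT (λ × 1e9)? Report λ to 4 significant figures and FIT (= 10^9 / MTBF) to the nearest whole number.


Formula: λ = 1 / MTBF; FIT = λ × 1e9 = 1e9 / MTBF
λ = 1 / 68021 ≈ 1.470e-05 failures/hour
FIT = 1e9 / 68021 ≈ 14701 failures per 1e9 hours (nearest whole number)

λ = 1.470e-05 /h, FIT = 14701


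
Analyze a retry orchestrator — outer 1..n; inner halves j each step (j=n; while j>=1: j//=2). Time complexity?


Reasoning: n times log n
Complexity: O(n log n)

O(n log n)


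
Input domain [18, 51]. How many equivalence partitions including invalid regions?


Valid range: [18, 51]
Class 1: x < 18 — invalid
Class 2: 18 ≤ x ≤ 51 — valid
Class 3: x > 51 — invalid
Total equivalence classes: 3

3 equivalence classes


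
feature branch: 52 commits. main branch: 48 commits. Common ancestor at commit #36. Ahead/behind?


Common ancestor: commit #36
feature commits after divergence: 52 - 36 = 16
main commits after divergence: 48 - 36 = 12
feature is 16 commits ahead of main
main is 12 commits ahead of feature

feature ahead: 16, main ahead: 12


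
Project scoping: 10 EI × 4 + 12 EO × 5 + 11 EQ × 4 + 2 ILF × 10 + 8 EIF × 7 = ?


UFP = EI*4 + EO*5 + EQ*4 + ILF*10 + EIF*7
UFP = 10*4 + 12*5 + 11*4 + 2*10 + 8*7
UFP = 40 + 60 + 44 + 20 + 56
UFP = 220

220


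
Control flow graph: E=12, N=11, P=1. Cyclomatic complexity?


Formula: V(G) = E - N + 2P
V(G) = 12 - 11 + 2*1
V(G) = 1 + 2
V(G) = 3

3


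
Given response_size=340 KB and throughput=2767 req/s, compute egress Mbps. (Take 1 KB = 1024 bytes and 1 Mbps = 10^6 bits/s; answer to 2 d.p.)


Formula: Mbps = payload_bytes * RPS * 8 / 1e6
Payload per request = 340 KB = 340 * 1024 = 348160 bytes
Total bytes/sec = 348160 * 2767 = 963358720
Total bits/sec = 963358720 * 8 = 7706869760
Mbps = 7706869760 / 1e6 = 7706.87

7706.87 Mbps


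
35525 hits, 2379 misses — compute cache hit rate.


Formula: hit rate = hits / (hits + misses) * 100
hit rate = 35525 / (35525 + 2379) * 100
hit rate = 35525 / 37904 * 100
hit rate = 93.72%

93.72%


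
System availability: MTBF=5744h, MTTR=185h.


Availability = MTBF / (MTBF + MTTR)
Availability = 5744 / (5744 + 185)
Availability = 5744 / 5929
Availability = 96.8797%

96.8797%


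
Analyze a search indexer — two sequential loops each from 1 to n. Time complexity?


Reasoning: sequential dominates: O(n) + O(n) = O(n)
Complexity: O(n)

O(n)


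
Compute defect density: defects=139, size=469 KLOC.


Defect density = defects / KLOC
Defect density = 139 / 469
Defect density = 0.296 defects/KLOC

0.296 defects/KLOC


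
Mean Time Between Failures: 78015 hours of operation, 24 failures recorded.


Formula: MTBF = Total operating time / Number of failures
MTBF = 78015 / 24
MTBF = 3250.63 hours

3250.63 hours


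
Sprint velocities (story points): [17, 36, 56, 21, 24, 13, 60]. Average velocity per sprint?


Formula: Avg velocity = Total points / Number of sprints
Points: [17, 36, 56, 21, 24, 13, 60]
Sum = 17 + 36 + 56 + 21 + 24 + 13 + 60 = 227
Avg velocity = 227 / 7 = 32.43 points/sprint

32.43 points/sprint


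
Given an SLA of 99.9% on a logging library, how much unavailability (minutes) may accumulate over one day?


Formula: allowed downtime = period * (100 - SLA) / 100
Period (day) = 1440 minutes
Unavailability fraction = (100 - 99.9) / 100
Allowed downtime = 1440 * (100 - 99.9) / 100
Allowed downtime = 1.44 minutes

1.44 minutes


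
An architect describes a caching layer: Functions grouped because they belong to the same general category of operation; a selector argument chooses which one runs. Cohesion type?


Reasoning: Grouped by category of activity, not by data or sequence
Type: Logical cohesion

Logical cohesion


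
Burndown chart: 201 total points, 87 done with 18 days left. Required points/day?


Formula: Required rate = Remaining points / Days left
Remaining = 201 - 87 = 114 points
Required rate = 114 / 18 = 6.33 points/day

6.33 points/day


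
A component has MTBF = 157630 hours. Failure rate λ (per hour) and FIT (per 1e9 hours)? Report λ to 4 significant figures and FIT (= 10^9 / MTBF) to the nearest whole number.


Formula: λ = 1 / MTBF; FIT = λ × 1e9 = 1e9 / MTBF
λ = 1 / 157630 ≈ 6.344e-06 failures/hour
FIT = 1e9 / 157630 ≈ 6344 failures per 1e9 hours (nearest whole number)

λ = 6.344e-06 /h, FIT = 6344


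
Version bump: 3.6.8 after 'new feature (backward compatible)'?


Current: 3.6.8
Change category: 'new feature (backward compatible)' → minor bump
SemVer rule: minor bump → increment MINOR, reset PATCH to 0 (MAJOR unchanged)
New: 3.7.0

3.7.0


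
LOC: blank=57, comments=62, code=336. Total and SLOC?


Total LOC = blank + comment + code
Total LOC = 57 + 62 + 336 = 455
SLOC (source only) = code = 336

Total LOC: 455, SLOC: 336


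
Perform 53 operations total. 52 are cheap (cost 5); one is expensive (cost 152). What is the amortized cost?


Formula: Amortized cost = Total cost / Operations
Total cost = (52 * 5) + (1 * 152)
Total cost = 260 + 152 = 412
Amortized = 412 / 53 = 7.7736

7.7736


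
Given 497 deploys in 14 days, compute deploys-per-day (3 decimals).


Formula: deployments per day = releases / days
= 497 / 14
= 35.5 deploys/day
(equivalently, 248.5 deploys/week)

35.5 deploys/day


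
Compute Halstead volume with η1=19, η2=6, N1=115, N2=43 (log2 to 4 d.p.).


Formula: V = N * log2(η), where N = N1 + N2 and η = η1 + η2
η = 19 + 6 = 25
N = 115 + 43 = 158
log2(25) ≈ 4.6439
V = 158 * 4.6439 = 733.74

733.74


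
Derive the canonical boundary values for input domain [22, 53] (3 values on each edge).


Range: [22, 53]
Boundaries: just below min, min, min+1, max-1, max, just above max
Values: [21, 22, 23, 52, 53, 54]

[21, 22, 23, 52, 53, 54]


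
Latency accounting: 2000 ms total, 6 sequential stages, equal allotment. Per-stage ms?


Formula: per_stage = total_budget / stages
per_stage = 2000 / 6
per_stage = 333.33 ms

333.33 ms


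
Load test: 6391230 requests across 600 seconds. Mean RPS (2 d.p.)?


Formula: throughput = requests / seconds
throughput = 6391230 / 600
throughput = 10652.05 requests/second

10652.05 requests/second


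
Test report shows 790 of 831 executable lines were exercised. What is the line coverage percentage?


Coverage = covered / total * 100
Coverage = 790 / 831 * 100
Coverage = 95.07%

95.07%


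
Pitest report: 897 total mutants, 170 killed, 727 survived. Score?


Mutation score = killed / total * 100
Mutation score = 170 / 897 * 100
Mutation score = 18.95%

18.95%


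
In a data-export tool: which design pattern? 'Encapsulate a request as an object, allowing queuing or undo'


This matches the Command pattern

Command


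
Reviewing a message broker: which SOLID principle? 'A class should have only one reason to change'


This describes the Single Responsibility Principle (SRP)

Single Responsibility Principle (SRP)


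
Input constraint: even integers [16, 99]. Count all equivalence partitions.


Constraint: even integers in [16, 99]
Class 1: x < 16 — out-of-range invalid
Class 2: x in [16,99] but odd — wrong type invalid
Class 3: x in [16,99] and even — valid
Class 4: x > 99 — out-of-range invalid
Total equivalence classes: 4

4 equivalence classes


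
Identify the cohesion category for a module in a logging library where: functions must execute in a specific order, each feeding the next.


Reasoning: Output of one is input to next
Type: Sequential cohesion

Sequential cohesion


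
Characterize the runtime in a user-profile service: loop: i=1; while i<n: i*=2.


Reasoning: i doubles each step so iterations are log2(n)
Complexity: O(log n)

O(log n)


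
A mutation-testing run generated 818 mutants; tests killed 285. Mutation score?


Mutation score = killed / total * 100
Mutation score = 285 / 818 * 100
Mutation score = 34.84%

34.84%


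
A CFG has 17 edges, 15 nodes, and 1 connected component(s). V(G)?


Formula: V(G) = E - N + 2P
V(G) = 17 - 15 + 2*1
V(G) = 2 + 2
V(G) = 4

4


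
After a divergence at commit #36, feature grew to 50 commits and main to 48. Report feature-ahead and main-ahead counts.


Common ancestor: commit #36
feature commits after divergence: 50 - 36 = 14
main commits after divergence: 48 - 36 = 12
feature is 14 commits ahead of main
main is 12 commits ahead of feature

feature ahead: 14, main ahead: 12


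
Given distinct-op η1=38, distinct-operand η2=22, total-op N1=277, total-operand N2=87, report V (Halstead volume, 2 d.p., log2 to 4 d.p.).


Formula: V = N * log2(η), where N = N1 + N2 and η = η1 + η2
η = 38 + 22 = 60
N = 277 + 87 = 364
log2(60) ≈ 5.9069
V = 364 * 5.9069 = 2150.11

2150.11


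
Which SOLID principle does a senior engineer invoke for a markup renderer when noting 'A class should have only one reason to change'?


This describes the Single Responsibility Principle (SRP)

Single Responsibility Principle (SRP)


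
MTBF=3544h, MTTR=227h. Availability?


Availability = MTBF / (MTBF + MTTR)
Availability = 3544 / (3544 + 227)
Availability = 3544 / 3771
Availability = 93.9804%

93.9804%


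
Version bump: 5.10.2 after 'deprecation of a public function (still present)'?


Current: 5.10.2
Change category: 'deprecation of a public function (still present)' → minor bump
SemVer rule: minor bump → increment MINOR, reset PATCH to 0 (MAJOR unchanged)
New: 5.11.0

5.11.0


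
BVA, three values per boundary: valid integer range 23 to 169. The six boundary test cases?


Range: [23, 169]
Boundaries: just below min, min, min+1, max-1, max, just above max
Values: [22, 23, 24, 168, 169, 170]

[22, 23, 24, 168, 169, 170]


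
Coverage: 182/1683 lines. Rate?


Coverage = covered / total * 100
Coverage = 182 / 1683 * 100
Coverage = 10.81%

10.81%


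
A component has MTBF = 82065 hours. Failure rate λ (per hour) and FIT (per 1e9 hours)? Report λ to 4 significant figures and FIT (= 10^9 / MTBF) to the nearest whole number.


Formula: λ = 1 / MTBF; FIT = λ × 1e9 = 1e9 / MTBF
λ = 1 / 82065 ≈ 1.219e-05 failures/hour
FIT = 1e9 / 82065 ≈ 12185 failures per 1e9 hours (nearest whole number)

λ = 1.219e-05 /h, FIT = 12185


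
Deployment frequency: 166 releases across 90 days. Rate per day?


Formula: deployments per day = releases / days
= 166 / 90
= 1.844 deploys/day
(equivalently, 12.91 deploys/week)

1.844 deploys/day


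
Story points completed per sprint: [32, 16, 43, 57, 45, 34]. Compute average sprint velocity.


Formula: Avg velocity = Total points / Number of sprints
Points: [32, 16, 43, 57, 45, 34]
Sum = 32 + 16 + 43 + 57 + 45 + 34 = 227
Avg velocity = 227 / 6 = 37.83 points/sprint

37.83 points/sprint


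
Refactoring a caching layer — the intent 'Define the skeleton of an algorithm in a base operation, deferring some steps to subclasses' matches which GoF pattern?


This matches the Template Method pattern

Template Method


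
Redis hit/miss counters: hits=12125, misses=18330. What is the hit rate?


Formula: hit rate = hits / (hits + misses) * 100
hit rate = 12125 / (12125 + 18330) * 100
hit rate = 12125 / 30455 * 100
hit rate = 39.81%

39.81%


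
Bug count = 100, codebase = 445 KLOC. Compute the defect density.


Defect density = defects / KLOC
Defect density = 100 / 445
Defect density = 0.225 defects/KLOC

0.225 defects/KLOC


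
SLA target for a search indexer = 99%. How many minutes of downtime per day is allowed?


Formula: allowed downtime = period * (100 - SLA) / 100
Period (day) = 1440 minutes
Unavailability fraction = (100 - 99.0) / 100
Allowed downtime = 1440 * (100 - 99.0) / 100
Allowed downtime = 14.4 minutes

14.4 minutes


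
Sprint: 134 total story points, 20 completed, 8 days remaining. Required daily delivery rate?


Formula: Required rate = Remaining points / Days left
Remaining = 134 - 20 = 114 points
Required rate = 114 / 8 = 14.25 points/day

14.25 points/day


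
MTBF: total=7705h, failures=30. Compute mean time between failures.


Formula: MTBF = Total operating time / Number of failures
MTBF = 7705 / 30
MTBF = 256.83 hours

256.83 hours


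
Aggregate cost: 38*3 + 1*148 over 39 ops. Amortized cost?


Formula: Amortized cost = Total cost / Operations
Total cost = (38 * 3) + (1 * 148)
Total cost = 114 + 148 = 262
Amortized = 262 / 39 = 6.7179

6.7179


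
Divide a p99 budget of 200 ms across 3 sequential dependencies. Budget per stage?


Formula: per_stage = total_budget / stages
per_stage = 200 / 3
per_stage = 66.67 ms

66.67 ms


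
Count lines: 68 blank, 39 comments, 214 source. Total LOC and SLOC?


Total LOC = blank + comment + code
Total LOC = 68 + 39 + 214 = 321
SLOC (source only) = code = 214

Total LOC: 321, SLOC: 214


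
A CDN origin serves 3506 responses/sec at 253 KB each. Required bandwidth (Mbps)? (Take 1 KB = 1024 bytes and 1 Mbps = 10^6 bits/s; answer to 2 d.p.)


Formula: Mbps = payload_bytes * RPS * 8 / 1e6
Payload per request = 253 KB = 253 * 1024 = 259072 bytes
Total bytes/sec = 259072 * 3506 = 908306432
Total bits/sec = 908306432 * 8 = 7266451456
Mbps = 7266451456 / 1e6 = 7266.45

7266.45 Mbps


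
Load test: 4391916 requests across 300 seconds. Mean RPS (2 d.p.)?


Formula: throughput = requests / seconds
throughput = 4391916 / 300
throughput = 14639.72 requests/second

14639.72 requests/second


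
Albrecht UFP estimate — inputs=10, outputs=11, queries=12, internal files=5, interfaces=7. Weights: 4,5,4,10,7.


UFP = EI*4 + EO*5 + EQ*4 + ILF*10 + EIF*7
UFP = 10*4 + 11*5 + 12*4 + 5*10 + 7*7
UFP = 40 + 55 + 48 + 50 + 49
UFP = 242

242


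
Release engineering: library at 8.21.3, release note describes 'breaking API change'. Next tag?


Current: 8.21.3
Change category: 'breaking API change' → major bump
SemVer rule: major bump → increment MAJOR, reset MINOR and PATCH to 0
New: 9.0.0

9.0.0


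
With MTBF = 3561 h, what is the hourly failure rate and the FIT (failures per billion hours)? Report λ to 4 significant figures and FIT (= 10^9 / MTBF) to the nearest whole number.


Formula: λ = 1 / MTBF; FIT = λ × 1e9 = 1e9 / MTBF
λ = 1 / 3561 ≈ 2.808e-04 failures/hour
FIT = 1e9 / 3561 ≈ 280820 failures per 1e9 hours (nearest whole number)

λ = 2.808e-04 /h, FIT = 280820


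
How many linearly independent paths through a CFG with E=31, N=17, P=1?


Formula: V(G) = E - N + 2P
V(G) = 31 - 17 + 2*1
V(G) = 14 + 2
V(G) = 16

16


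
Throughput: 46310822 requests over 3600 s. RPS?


Formula: throughput = requests / seconds
throughput = 46310822 / 3600
throughput = 12864.12 requests/second

12864.12 requests/second


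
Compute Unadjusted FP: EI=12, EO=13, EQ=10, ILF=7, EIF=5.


UFP = EI*4 + EO*5 + EQ*4 + ILF*10 + EIF*7
UFP = 12*4 + 13*5 + 10*4 + 7*10 + 5*7
UFP = 48 + 65 + 40 + 70 + 35
UFP = 258

258


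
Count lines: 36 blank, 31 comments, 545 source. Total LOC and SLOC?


Total LOC = blank + comment + code
Total LOC = 36 + 31 + 545 = 612
SLOC (source only) = code = 545

Total LOC: 612, SLOC: 545


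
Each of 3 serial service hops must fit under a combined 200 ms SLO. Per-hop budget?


Formula: per_stage = total_budget / stages
per_stage = 200 / 3
per_stage = 66.67 ms

66.67 ms


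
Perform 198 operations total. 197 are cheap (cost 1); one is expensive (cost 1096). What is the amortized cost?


Formula: Amortized cost = Total cost / Operations
Total cost = (197 * 1) + (1 * 1096)
Total cost = 197 + 1096 = 1293
Amortized = 1293 / 198 = 6.5303

6.5303


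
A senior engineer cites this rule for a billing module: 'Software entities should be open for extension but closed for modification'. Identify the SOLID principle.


This describes the Open/Closed Principle (OCP)

Open/Closed Principle (OCP)


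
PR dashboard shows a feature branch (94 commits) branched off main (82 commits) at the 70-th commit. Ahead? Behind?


Common ancestor: commit #70
feature commits after divergence: 94 - 70 = 24
main commits after divergence: 82 - 70 = 12
feature is 24 commits ahead of main
main is 12 commits ahead of feature

feature ahead: 24, main ahead: 12


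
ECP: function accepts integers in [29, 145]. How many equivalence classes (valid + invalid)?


Valid range: [29, 145]
Class 1: x < 29 — invalid
Class 2: 29 ≤ x ≤ 145 — valid
Class 3: x > 145 — invalid
Total equivalence classes: 3

3 equivalence classes


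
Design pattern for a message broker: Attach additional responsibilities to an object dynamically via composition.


This matches the Decorator pattern

Decorator


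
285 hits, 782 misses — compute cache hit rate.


Formula: hit rate = hits / (hits + misses) * 100
hit rate = 285 / (285 + 782) * 100
hit rate = 285 / 1067 * 100
hit rate = 26.71%

26.71%


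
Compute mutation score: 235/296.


Mutation score = killed / total * 100
Mutation score = 235 / 296 * 100
Mutation score = 79.39%

79.39%


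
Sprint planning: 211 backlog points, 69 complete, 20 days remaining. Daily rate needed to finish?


Formula: Required rate = Remaining points / Days left
Remaining = 211 - 69 = 142 points
Required rate = 142 / 20 = 7.1 points/day

7.1 points/day


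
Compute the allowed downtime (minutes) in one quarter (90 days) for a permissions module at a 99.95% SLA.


Formula: allowed downtime = period * (100 - SLA) / 100
Period (quarter (90 days)) = 129600 minutes
Unavailability fraction = (100 - 99.95) / 100
Allowed downtime = 129600 * (100 - 99.95) / 100
Allowed downtime = 64.8 minutes

64.8 minutes


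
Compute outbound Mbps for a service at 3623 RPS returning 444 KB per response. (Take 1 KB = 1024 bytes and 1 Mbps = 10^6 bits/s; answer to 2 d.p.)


Formula: Mbps = payload_bytes * RPS * 8 / 1e6
Payload per request = 444 KB = 444 * 1024 = 454656 bytes
Total bytes/sec = 454656 * 3623 = 1647218688
Total bits/sec = 1647218688 * 8 = 13177749504
Mbps = 13177749504 / 1e6 = 13177.75

13177.75 Mbps


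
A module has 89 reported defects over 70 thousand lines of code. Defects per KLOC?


Defect density = defects / KLOC
Defect density = 89 / 70
Defect density = 1.271 defects/KLOC

1.271 defects/KLOC


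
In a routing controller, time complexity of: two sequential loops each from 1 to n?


Reasoning: sequential dominates: O(n) + O(n) = O(n)
Complexity: O(n)

O(n)


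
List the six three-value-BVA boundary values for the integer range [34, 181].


Range: [34, 181]
Boundaries: just below min, min, min+1, max-1, max, just above max
Values: [33, 34, 35, 180, 181, 182]

[33, 34, 35, 180, 181, 182]


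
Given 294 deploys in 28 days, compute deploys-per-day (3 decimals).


Formula: deployments per day = releases / days
= 294 / 28
= 10.5 deploys/day
(equivalently, 73.5 deploys/week)

10.5 deploys/day


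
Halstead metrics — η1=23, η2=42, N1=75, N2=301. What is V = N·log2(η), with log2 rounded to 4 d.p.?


Formula: V = N * log2(η), where N = N1 + N2 and η = η1 + η2
η = 23 + 42 = 65
N = 75 + 301 = 376
log2(65) ≈ 6.0224
V = 376 * 6.0224 = 2264.42

2264.42


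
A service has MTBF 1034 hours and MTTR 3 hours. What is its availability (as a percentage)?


Availability = MTBF / (MTBF + MTTR)
Availability = 1034 / (1034 + 3)
Availability = 1034 / 1037
Availability = 99.7107%

99.7107%


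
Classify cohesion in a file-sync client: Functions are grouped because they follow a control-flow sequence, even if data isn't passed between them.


Reasoning: Grouped by order of execution within a routine, not by data flow
Type: Procedural cohesion

Procedural cohesion


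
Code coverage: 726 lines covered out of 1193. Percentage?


Coverage = covered / total * 100
Coverage = 726 / 1193 * 100
Coverage = 60.85%

60.85%


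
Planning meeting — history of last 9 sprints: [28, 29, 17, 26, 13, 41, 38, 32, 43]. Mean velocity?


Formula: Avg velocity = Total points / Number of sprints
Points: [28, 29, 17, 26, 13, 41, 38, 32, 43]
Sum = 28 + 29 + 17 + 26 + 13 + 41 + 38 + 32 + 43 = 267
Avg velocity = 267 / 9 = 29.67 points/sprint

29.67 points/sprint


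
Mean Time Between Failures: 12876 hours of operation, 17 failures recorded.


Formula: MTBF = Total operating time / Number of failures
MTBF = 12876 / 17
MTBF = 757.41 hours

757.41 hours


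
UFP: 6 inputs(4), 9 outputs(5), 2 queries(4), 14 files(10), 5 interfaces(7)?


UFP = EI*4 + EO*5 + EQ*4 + ILF*10 + EIF*7
UFP = 6*4 + 9*5 + 2*4 + 14*10 + 5*7
UFP = 24 + 45 + 8 + 140 + 35
UFP = 252

252


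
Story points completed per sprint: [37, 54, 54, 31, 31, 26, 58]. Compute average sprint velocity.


Formula: Avg velocity = Total points / Number of sprints
Points: [37, 54, 54, 31, 31, 26, 58]
Sum = 37 + 54 + 54 + 31 + 31 + 26 + 58 = 291
Avg velocity = 291 / 7 = 41.57 points/sprint

41.57 points/sprint


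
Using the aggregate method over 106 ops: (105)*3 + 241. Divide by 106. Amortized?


Formula: Amortized cost = Total cost / Operations
Total cost = (105 * 3) + (1 * 241)
Total cost = 315 + 241 = 556
Amortized = 556 / 106 = 5.2453

5.2453


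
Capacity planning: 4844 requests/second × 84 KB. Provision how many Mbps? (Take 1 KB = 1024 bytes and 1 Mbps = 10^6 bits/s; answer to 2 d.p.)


Formula: Mbps = payload_bytes * RPS * 8 / 1e6
Payload per request = 84 KB = 84 * 1024 = 86016 bytes
Total bytes/sec = 86016 * 4844 = 416661504
Total bits/sec = 416661504 * 8 = 3333292032
Mbps = 3333292032 / 1e6 = 3333.29

3333.29 Mbps


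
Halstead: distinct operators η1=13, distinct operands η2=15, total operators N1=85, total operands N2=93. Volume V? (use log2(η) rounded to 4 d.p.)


Formula: V = N * log2(η), where N = N1 + N2 and η = η1 + η2
η = 13 + 15 = 28
N = 85 + 93 = 178
log2(28) ≈ 4.8074
V = 178 * 4.8074 = 855.72

855.72


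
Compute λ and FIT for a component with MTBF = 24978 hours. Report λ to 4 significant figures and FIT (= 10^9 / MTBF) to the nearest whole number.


Formula: λ = 1 / MTBF; FIT = λ × 1e9 = 1e9 / MTBF
λ = 1 / 24978 ≈ 4.004e-05 failures/hour
FIT = 1e9 / 24978 ≈ 40035 failures per 1e9 hours (nearest whole number)

λ = 4.004e-05 /h, FIT = 40035


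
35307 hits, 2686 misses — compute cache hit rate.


Formula: hit rate = hits / (hits + misses) * 100
hit rate = 35307 / (35307 + 2686) * 100
hit rate = 35307 / 37993 * 100
hit rate = 92.93%

92.93%


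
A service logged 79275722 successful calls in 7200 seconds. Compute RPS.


Formula: throughput = requests / seconds
throughput = 79275722 / 7200
throughput = 11010.52 requests/second

11010.52 requests/second


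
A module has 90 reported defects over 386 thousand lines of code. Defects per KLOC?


Defect density = defects / KLOC
Defect density = 90 / 386
Defect density = 0.233 defects/KLOC

0.233 defects/KLOC


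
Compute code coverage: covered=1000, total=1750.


Coverage = covered / total * 100
Coverage = 1000 / 1750 * 100
Coverage = 57.14%

57.14%


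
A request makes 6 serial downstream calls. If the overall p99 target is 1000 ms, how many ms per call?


Formula: per_stage = total_budget / stages
per_stage = 1000 / 6
per_stage = 166.67 ms

166.67 ms


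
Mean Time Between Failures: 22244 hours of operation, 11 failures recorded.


Formula: MTBF = Total operating time / Number of failures
MTBF = 22244 / 11
MTBF = 2022.18 hours

2022.18 hours


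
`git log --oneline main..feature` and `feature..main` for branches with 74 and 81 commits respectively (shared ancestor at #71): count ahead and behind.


Common ancestor: commit #71
feature commits after divergence: 74 - 71 = 3
main commits after divergence: 81 - 71 = 10
feature is 3 commits ahead of main
main is 10 commits ahead of feature

feature ahead: 3, main ahead: 10


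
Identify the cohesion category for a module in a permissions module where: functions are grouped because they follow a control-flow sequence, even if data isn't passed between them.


Reasoning: Grouped by order of execution within a routine, not by data flow
Type: Procedural cohesion

Procedural cohesion


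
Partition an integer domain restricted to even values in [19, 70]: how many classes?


Constraint: even integers in [19, 70]
Class 1: x < 19 — out-of-range invalid
Class 2: x in [19,70] but odd — wrong type invalid
Class 3: x in [19,70] and even — valid
Class 4: x > 70 — out-of-range invalid
Total equivalence classes: 4

4 equivalence classes


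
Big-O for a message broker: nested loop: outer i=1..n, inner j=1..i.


Reasoning: triangle: n(n+1)/2 ~ n^2/2
Complexity: O(n^2)

O(n^2)


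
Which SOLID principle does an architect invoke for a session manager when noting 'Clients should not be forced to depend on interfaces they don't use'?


This describes the Interface Segregation Principle (ISP)

Interface Segregation Principle (ISP)


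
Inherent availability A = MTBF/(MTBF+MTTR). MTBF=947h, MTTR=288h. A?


Availability = MTBF / (MTBF + MTTR)
Availability = 947 / (947 + 288)
Availability = 947 / 1235
Availability = 76.6802%

76.6802%


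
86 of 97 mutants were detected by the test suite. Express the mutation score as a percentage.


Mutation score = killed / total * 100
Mutation score = 86 / 97 * 100
Mutation score = 88.66%

88.66%


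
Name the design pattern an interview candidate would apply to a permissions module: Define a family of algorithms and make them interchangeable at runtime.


This matches the Strategy pattern

Strategy


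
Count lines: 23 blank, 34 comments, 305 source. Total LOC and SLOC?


Total LOC = blank + comment + code
Total LOC = 23 + 34 + 305 = 362
SLOC (source only) = code = 305

Total LOC: 362, SLOC: 305


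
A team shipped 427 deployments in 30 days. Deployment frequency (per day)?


Formula: deployments per day = releases / days
= 427 / 30
= 14.233 deploys/day
(equivalently, 99.63 deploys/week)

14.233 deploys/day


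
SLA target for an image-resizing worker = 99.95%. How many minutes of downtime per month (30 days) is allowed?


Formula: allowed downtime = period * (100 - SLA) / 100
Period (month (30 days)) = 43200 minutes
Unavailability fraction = (100 - 99.95) / 100
Allowed downtime = 43200 * (100 - 99.95) / 100
Allowed downtime = 21.6 minutes

21.6 minutes


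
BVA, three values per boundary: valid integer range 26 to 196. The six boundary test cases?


Range: [26, 196]
Boundaries: just below min, min, min+1, max-1, max, just above max
Values: [25, 26, 27, 195, 196, 197]

[25, 26, 27, 195, 196, 197]


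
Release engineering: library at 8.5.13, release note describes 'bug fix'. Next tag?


Current: 8.5.13
Change category: 'bug fix' → patch bump
SemVer rule: patch bump → increment PATCH (MAJOR and MINOR unchanged)
New: 8.5.14

8.5.14


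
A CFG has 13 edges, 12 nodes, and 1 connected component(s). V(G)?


Formula: V(G) = E - N + 2P
V(G) = 13 - 12 + 2*1
V(G) = 1 + 2
V(G) = 3

3


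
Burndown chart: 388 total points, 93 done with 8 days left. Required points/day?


Formula: Required rate = Remaining points / Days left
Remaining = 388 - 93 = 295 points
Required rate = 295 / 8 = 36.88 points/day

36.88 points/day


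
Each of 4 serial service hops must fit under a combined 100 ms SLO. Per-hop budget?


Formula: per_stage = total_budget / stages
per_stage = 100 / 4
per_stage = 25.0 ms

25.0 ms


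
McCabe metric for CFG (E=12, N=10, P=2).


Formula: V(G) = E - N + 2P
V(G) = 12 - 10 + 2*2
V(G) = 2 + 4
V(G) = 6

6


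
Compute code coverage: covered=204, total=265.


Coverage = covered / total * 100
Coverage = 204 / 265 * 100
Coverage = 76.98%

76.98%


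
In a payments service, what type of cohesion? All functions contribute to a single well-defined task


Reasoning: Best: single purpose
Type: Functional cohesion

Functional cohesion


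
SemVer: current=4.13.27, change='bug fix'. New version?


Current: 4.13.27
Change category: 'bug fix' → patch bump
SemVer rule: patch bump → increment PATCH (MAJOR and MINOR unchanged)
New: 4.13.28

4.13.28


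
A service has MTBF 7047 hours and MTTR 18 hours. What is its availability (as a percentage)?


Availability = MTBF / (MTBF + MTTR)
Availability = 7047 / (7047 + 18)
Availability = 7047 / 7065
Availability = 99.7452%

99.7452%


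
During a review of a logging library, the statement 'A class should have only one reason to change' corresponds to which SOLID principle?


This describes the Single Responsibility Principle (SRP)

Single Responsibility Principle (SRP)


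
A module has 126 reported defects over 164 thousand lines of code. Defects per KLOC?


Defect density = defects / KLOC
Defect density = 126 / 164
Defect density = 0.768 defects/KLOC

0.768 defects/KLOC


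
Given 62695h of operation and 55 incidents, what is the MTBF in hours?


Formula: MTBF = Total operating time / Number of failures
MTBF = 62695 / 55
MTBF = 1139.91 hours

1139.91 hours


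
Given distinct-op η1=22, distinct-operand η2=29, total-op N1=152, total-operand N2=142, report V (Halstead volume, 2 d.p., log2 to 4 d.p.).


Formula: V = N * log2(η), where N = N1 + N2 and η = η1 + η2
η = 22 + 29 = 51
N = 152 + 142 = 294
log2(51) ≈ 5.6724
V = 294 * 5.6724 = 1667.69

1667.69


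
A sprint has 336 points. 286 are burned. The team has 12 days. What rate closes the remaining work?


Formula: Required rate = Remaining points / Days left
Remaining = 336 - 286 = 50 points
Required rate = 50 / 12 = 4.17 points/day

4.17 points/day


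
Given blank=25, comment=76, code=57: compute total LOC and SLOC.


Total LOC = blank + comment + code
Total LOC = 25 + 76 + 57 = 158
SLOC (source only) = code = 57

Total LOC: 158, SLOC: 57


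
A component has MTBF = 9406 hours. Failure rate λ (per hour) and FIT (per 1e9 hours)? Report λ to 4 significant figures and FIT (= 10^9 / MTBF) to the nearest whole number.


Formula: λ = 1 / MTBF; FIT = λ × 1e9 = 1e9 / MTBF
λ = 1 / 9406 ≈ 1.063e-04 failures/hour
FIT = 1e9 / 9406 ≈ 106315 failures per 1e9 hours (nearest whole number)

λ = 1.063e-04 /h, FIT = 106315


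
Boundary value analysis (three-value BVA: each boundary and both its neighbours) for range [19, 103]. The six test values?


Range: [19, 103]
Boundaries: just below min, min, min+1, max-1, max, just above max
Values: [18, 19, 20, 102, 103, 104]

[18, 19, 20, 102, 103, 104]


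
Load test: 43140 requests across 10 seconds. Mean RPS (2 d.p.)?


Formula: throughput = requests / seconds
throughput = 43140 / 10
throughput = 4314.0 requests/second

4314.0 requests/second


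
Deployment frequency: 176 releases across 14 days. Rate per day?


Formula: deployments per day = releases / days
= 176 / 14
= 12.571 deploys/day
(equivalently, 88.0 deploys/week)

12.571 deploys/day


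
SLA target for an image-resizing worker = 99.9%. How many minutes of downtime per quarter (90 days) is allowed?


Formula: allowed downtime = period * (100 - SLA) / 100
Period (quarter (90 days)) = 129600 minutes
Unavailability fraction = (100 - 99.9) / 100
Allowed downtime = 129600 * (100 - 99.9) / 100
Allowed downtime = 129.6 minutes

129.6 minutes


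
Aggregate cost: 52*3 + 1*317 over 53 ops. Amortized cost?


Formula: Amortized cost = Total cost / Operations
Total cost = (52 * 3) + (1 * 317)
Total cost = 156 + 317 = 473
Amortized = 473 / 53 = 8.9245

8.9245


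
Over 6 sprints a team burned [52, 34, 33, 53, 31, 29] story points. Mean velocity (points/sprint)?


Formula: Avg velocity = Total points / Number of sprints
Points: [52, 34, 33, 53, 31, 29]
Sum = 52 + 34 + 33 + 53 + 31 + 29 = 232
Avg velocity = 232 / 6 = 38.67 points/sprint

38.67 points/sprint


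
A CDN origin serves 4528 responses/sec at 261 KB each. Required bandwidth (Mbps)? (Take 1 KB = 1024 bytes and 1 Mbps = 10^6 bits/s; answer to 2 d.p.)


Formula: Mbps = payload_bytes * RPS * 8 / 1e6
Payload per request = 261 KB = 261 * 1024 = 267264 bytes
Total bytes/sec = 267264 * 4528 = 1210171392
Total bits/sec = 1210171392 * 8 = 9681371136
Mbps = 9681371136 / 1e6 = 9681.37

9681.37 Mbps


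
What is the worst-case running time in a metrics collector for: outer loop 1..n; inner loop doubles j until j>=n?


Reasoning: linear outer times logarithmic inner
Complexity: O(n log n)

O(n log n)


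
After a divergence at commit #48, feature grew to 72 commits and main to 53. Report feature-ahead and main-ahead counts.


Common ancestor: commit #48
feature commits after divergence: 72 - 48 = 24
main commits after divergence: 53 - 48 = 5
feature is 24 commits ahead of main
main is 5 commits ahead of feature

feature ahead: 24, main ahead: 5


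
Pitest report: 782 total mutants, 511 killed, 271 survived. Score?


Mutation score = killed / total * 100
Mutation score = 511 / 782 * 100
Mutation score = 65.35%

65.35%


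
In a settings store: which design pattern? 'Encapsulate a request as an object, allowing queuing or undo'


This matches the Command pattern

Command


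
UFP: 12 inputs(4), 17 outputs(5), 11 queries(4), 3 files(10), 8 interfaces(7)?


UFP = EI*4 + EO*5 + EQ*4 + ILF*10 + EIF*7
UFP = 12*4 + 17*5 + 11*4 + 3*10 + 8*7
UFP = 48 + 85 + 44 + 30 + 56
UFP = 263

263


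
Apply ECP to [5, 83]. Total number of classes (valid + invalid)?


Valid range: [5, 83]
Class 1: x < 5 — invalid
Class 2: 5 ≤ x ≤ 83 — valid
Class 3: x > 83 — invalid
Total equivalence classes: 3

3 equivalence classes
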